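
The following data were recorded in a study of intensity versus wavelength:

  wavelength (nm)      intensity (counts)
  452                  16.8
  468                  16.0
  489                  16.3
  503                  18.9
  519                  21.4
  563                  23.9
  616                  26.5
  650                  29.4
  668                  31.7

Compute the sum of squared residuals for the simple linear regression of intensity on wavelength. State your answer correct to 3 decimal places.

n = 9, Σx = 4928, Σy = 200.9, Σxy = 113730.9, Σx² = 2749968, Σy² = 4761.81
Sxx = Σx² − (Σx)²/n = 2749968 − 2698353.777778 = 51614.222222
Sxy = Σxy − (Σx)(Σy)/n = 113730.9 − 110003.911111 = 3726.988889
Syy = Σy² − (Σy)²/n = 4761.81 − 4484.534444 = 277.275556
b = Sxy/Sxx = 3726.988889/51614.222222 = 0.072209
SSE = Syy − b·Sxy = 277.275556 − 0.072209·3726.988889 = 8.155038

8.155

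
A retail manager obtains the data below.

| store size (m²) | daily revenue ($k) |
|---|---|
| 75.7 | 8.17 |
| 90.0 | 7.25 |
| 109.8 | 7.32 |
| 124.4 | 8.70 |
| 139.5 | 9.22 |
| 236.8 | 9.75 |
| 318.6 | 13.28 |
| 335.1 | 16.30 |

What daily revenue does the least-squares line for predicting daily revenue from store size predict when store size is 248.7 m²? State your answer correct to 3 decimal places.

11.999

n = 8, Σx = 1429.9, Σy = 79.99, Σxy = 16445.113, Σx² = 330694.35
Sxx = Σx² − (Σx)²/n = 330694.35 − 255576.75125 = 75117.59875
Sxy = Σxy − (Σx)(Σy)/n = 16445.113 − 14297.212625 = 2147.900375
b = Sxy/Sxx = 2147.900375/75117.59875 = 0.028594
a = ȳ − b·x̄ = 9.99875 − 0.028594·178.7375 = 4.887959
ŷ(248.7) = a + b·248.7 = 4.887959 + 0.028594·248.7 = 11.999246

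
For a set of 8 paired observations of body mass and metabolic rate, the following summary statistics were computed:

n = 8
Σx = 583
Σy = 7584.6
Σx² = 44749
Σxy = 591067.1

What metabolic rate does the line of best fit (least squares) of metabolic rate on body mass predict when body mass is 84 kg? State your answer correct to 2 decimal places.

Sxx = Σx² − (Σx)²/n = 44749 − 42486.125 = 2262.875
Sxy = Σxy − (Σx)(Σy)/n = 591067.1 − 552727.725 = 38339.375
b = Sxy/Sxx = 38339.375/2262.875 = 16.942772
a = ȳ − b·x̄ = 948.075 − 16.942772·72.875 = -286.629503
ŷ(84) = a + b·84 = -286.629503 + 16.942772·84 = 1136.563338

1136.56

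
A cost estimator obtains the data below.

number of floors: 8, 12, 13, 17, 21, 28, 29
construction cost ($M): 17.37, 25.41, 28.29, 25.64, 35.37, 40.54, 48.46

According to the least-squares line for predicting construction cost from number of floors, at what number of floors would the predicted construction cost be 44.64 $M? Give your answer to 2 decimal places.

28.76

n = 7, Σx = 128, Σy = 221.08, Σxy = 4530.76, Σx² = 2732
Sxx = Σx² − (Σx)²/n = 2732 − 2340.571429 = 391.428571
Sxy = Σxy − (Σx)(Σy)/n = 4530.76 − 4042.605714 = 488.154286
b = Sxy/Sxx = 488.154286/391.428571 = 1.247109
a = ȳ − b·x̄ = 31.582857 − 1.247109·18.285714 = 8.778569
Set a + b·x = 44.64: x = (44.64 − 8.778569) / 1.247109 = 28.755639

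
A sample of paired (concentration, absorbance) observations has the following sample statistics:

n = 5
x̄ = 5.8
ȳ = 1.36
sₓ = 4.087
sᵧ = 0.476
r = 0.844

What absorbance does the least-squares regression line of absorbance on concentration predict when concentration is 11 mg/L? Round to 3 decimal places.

b = r · sᵧ/sₓ = 0.844 · 0.476/4.087 = 0.098298
a = ȳ − b·x̄ = 1.36 − 0.098298·5.8 = 0.789871
ŷ(11) = a + b·11 = 0.789871 + 0.098298·11 = 1.871150

1.871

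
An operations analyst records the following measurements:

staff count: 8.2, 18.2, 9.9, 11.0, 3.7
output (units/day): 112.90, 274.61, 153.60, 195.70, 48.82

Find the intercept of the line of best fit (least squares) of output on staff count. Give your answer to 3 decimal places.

n = 5, Σx = 51, Σy = 785.63, Σxy = 9777.656, Σx² = 631.18
Sxx = Σx² − (Σx)²/n = 631.18 − 520.2 = 110.98
Sxy = Σxy − (Σx)(Σy)/n = 9777.656 − 8013.426 = 1764.23
b = Sxy/Sxx = 1764.23/110.98 = 15.896828
a = ȳ − b·x̄ = 157.126 − 15.896828·10.2 = -5.021648

-5.022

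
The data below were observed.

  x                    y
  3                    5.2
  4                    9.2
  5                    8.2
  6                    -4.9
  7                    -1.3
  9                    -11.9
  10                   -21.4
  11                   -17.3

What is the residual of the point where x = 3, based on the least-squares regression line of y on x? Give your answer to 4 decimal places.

n = 8, Σx = 55, Σy = -34.2, Σxy = -456.5, Σx² = 437
Sxx = Σx² − (Σx)²/n = 437 − 378.125 = 58.875
Sxy = Σxy − (Σx)(Σy)/n = -456.5 − (-235.125) = -221.375
b = Sxy/Sxx = -221.375/58.875 = -3.760085
a = ȳ − b·x̄ = -4.275 − (-3.760085)·6.875 = 21.575584
ŷ(3) = 21.575584 + (-3.760085)·3 = 10.295329
residual = y − ŷ = 5.2 − 10.295329 = -5.095329

-5.0953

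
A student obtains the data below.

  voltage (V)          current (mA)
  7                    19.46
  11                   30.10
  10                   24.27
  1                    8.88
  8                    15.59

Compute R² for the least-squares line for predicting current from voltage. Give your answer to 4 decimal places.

0.8387

n = 5, Σx = 37, Σy = 98.3, Σxy = 843.62, Σx² = 335, Σy² = 2195.637
Sxx = Σx² − (Σx)²/n = 335 − 273.8 = 61.2
Sxy = Σxy − (Σx)(Σy)/n = 843.62 − 727.42 = 116.2
Syy = Σy² − (Σy)²/n = 2195.637 − 1932.578 = 263.059
R² = Sxy²/(Sxx·Syy) = (116.2)²/(61.2·263.059) = 0.838702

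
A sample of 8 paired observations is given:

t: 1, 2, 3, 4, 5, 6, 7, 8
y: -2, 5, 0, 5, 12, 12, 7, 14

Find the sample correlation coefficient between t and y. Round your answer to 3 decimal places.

n = 8, Σx = 36, Σy = 53, Σxy = 321, Σx² = 204, Σy² = 587
Sxx = Σx² − (Σx)²/n = 204 − 162 = 42
Sxy = Σxy − (Σx)(Σy)/n = 321 − 238.5 = 82.5
Syy = Σy² − (Σy)²/n = 587 − 351.125 = 235.875
r = Sxy/√(Sxx·Syy) = 82.5/√(9906.75) = 82.5/99.532658 = 0.828874

0.829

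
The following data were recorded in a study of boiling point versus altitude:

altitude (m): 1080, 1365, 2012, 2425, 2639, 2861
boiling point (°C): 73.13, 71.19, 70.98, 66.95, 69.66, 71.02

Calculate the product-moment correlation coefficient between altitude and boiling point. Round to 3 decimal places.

-0.604

n = 6, Σx = 12382, Σy = 422.93, Σxy = 868341.22, Σx² = 28108036, Σy² = 29832.8319
Sxx = Σx² − (Σx)²/n = 28108036 − 25552320.666667 = 2555715.333333
Sxy = Σxy − (Σx)(Σy)/n = 868341.22 − 872786.543333 = -4445.323333
Syy = Σy² − (Σy)²/n = 29832.8319 − 29811.630817 = 21.201083
r = Sxy/√(Sxx·Syy) = -4445.323333/√(54183933.758278) = -4445.323333/7360.973696 = -0.603904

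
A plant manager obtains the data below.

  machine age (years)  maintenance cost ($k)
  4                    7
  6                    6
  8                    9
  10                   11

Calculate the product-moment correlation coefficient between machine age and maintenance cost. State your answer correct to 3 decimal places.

0.873

n = 4, Σx = 28, Σy = 33, Σxy = 246, Σx² = 216, Σy² = 287
Sxx = Σx² − (Σx)²/n = 216 − 196 = 20
Sxy = Σxy − (Σx)(Σy)/n = 246 − 231 = 15
Syy = Σy² − (Σy)²/n = 287 − 272.25 = 14.75
r = Sxy/√(Sxx·Syy) = 15/√(295) = 15/17.175564 = 0.873334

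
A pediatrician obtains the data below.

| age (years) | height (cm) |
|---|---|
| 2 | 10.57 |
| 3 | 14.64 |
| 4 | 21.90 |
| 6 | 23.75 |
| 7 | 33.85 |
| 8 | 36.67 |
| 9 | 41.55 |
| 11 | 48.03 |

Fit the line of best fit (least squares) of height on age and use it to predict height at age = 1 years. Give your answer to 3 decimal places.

n = 8, Σx = 50, Σy = 230.96, Σxy = 1727.75, Σx² = 380
Sxx = Σx² − (Σx)²/n = 380 − 312.5 = 67.5
Sxy = Σxy − (Σx)(Σy)/n = 1727.75 − 1443.5 = 284.25
b = Sxy/Sxx = 284.25/67.5 = 4.211111
a = ȳ − b·x̄ = 28.87 − 4.211111·6.25 = 2.550556
ŷ(1) = a + b·1 = 2.550556 + 4.211111·1 = 6.761667

6.762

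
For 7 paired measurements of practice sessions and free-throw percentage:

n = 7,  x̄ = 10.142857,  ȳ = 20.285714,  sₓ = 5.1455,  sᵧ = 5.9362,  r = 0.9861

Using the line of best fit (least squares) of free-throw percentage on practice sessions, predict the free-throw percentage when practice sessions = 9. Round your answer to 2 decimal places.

b = r · sᵧ/sₓ = 0.9861 · 5.9362/5.1455 = 1.137632
a = ȳ − b·x̄ = 20.285714 − 1.137632·10.142857 = 8.746873
ŷ(9) = a + b·9 = 8.746873 + 1.137632·9 = 18.985563

18.99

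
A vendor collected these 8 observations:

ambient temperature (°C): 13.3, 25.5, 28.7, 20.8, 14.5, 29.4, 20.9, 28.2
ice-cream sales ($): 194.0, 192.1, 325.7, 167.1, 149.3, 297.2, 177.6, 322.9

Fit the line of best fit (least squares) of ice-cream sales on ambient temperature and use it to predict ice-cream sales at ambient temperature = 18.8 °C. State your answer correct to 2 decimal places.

191.97

n = 8, Σx = 181.3, Σy = 1825.9, Σxy = 44022.17, Σx² = 4390.13
Sxx = Σx² − (Σx)²/n = 4390.13 − 4108.71125 = 281.41875
Sxy = Σxy − (Σx)(Σy)/n = 44022.17 − 41379.45875 = 2642.71125
b = Sxy/Sxx = 2642.71125/281.41875 = 9.390672
a = ȳ − b·x̄ = 228.2375 − 9.390672·22.6625 = 15.421390
ŷ(18.8) = a + b·18.8 = 15.421390 + 9.390672·18.8 = 191.966028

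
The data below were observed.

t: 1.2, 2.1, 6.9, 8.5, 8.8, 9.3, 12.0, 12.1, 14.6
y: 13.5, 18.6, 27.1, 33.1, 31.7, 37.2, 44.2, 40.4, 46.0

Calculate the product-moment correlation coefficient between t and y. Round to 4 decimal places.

0.9851

n = 9, Σx = 75.5, Σy = 291.8, Σxy = 2839.36, Σx² = 793.21, Σy² = 10448.76
Sxx = Σx² − (Σx)²/n = 793.21 − 633.361111 = 159.848889
Sxy = Σxy − (Σx)(Σy)/n = 2839.36 − 2447.877778 = 391.482222
Syy = Σy² − (Σy)²/n = 10448.76 − 9460.804444 = 987.955556
r = Sxy/√(Sxx·Syy) = 391.482222/√(157923.597827) = 391.482222/397.396021 = 0.985119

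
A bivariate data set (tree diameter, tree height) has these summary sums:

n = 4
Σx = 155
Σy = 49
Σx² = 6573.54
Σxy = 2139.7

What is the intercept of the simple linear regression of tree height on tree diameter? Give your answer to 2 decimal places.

Sxx = Σx² − (Σx)²/n = 6573.54 − 6006.25 = 567.29
Sxy = Σxy − (Σx)(Σy)/n = 2139.7 − 1898.75 = 240.95
b = Sxy/Sxx = 240.95/567.29 = 0.424739
a = ȳ − b·x̄ = 12.25 − 0.424739·38.75 = -4.208623

-4.21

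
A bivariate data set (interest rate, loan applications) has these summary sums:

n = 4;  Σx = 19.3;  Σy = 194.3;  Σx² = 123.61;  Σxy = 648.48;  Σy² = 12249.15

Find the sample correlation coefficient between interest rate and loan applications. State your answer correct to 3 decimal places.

-0.987

Sxx = Σx² − (Σx)²/n = 123.61 − 93.1225 = 30.4875
Sxy = Σxy − (Σx)(Σy)/n = 648.48 − 937.4975 = -289.0175
Syy = Σy² − (Σy)²/n = 12249.15 − 9438.1225 = 2811.0275
r = Sxy/√(Sxx·Syy) = -289.0175/√(85701.200906) = -289.0175/292.747674 = -0.987258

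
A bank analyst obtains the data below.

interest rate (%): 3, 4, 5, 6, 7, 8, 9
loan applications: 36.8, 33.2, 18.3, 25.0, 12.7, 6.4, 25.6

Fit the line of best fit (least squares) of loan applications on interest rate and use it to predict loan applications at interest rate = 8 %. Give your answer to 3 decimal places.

n = 7, Σx = 42, Σy = 158, Σxy = 855.2, Σx² = 280
Sxx = Σx² − (Σx)²/n = 280 − 252 = 28
Sxy = Σxy − (Σx)(Σy)/n = 855.2 − 948 = -92.8
b = Sxy/Sxx = -92.8/28 = -3.314286
a = ȳ − b·x̄ = 22.571429 − (-3.314286)·6 = 42.457143
ŷ(8) = a + b·8 = 42.457143 + (-3.314286)·8 = 15.942857

15.943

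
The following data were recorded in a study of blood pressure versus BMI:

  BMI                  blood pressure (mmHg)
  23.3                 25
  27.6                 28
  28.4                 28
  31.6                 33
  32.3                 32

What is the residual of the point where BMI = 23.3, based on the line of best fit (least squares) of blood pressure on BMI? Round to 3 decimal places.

0.485

n = 5, Σx = 143.2, Σy = 146, Σxy = 4226.9, Σx² = 4153.06
Sxx = Σx² − (Σx)²/n = 4153.06 − 4101.248 = 51.812
Sxy = Σxy − (Σx)(Σy)/n = 4226.9 − 4181.44 = 45.46
b = Sxy/Sxx = 45.46/51.812 = 0.877403
a = ȳ − b·x̄ = 29.2 − 0.877403·28.64 = 4.071180
ŷ(23.3) = 4.071180 + 0.877403·23.3 = 24.514668
residual = y − ŷ = 25 − 24.514668 = 0.485332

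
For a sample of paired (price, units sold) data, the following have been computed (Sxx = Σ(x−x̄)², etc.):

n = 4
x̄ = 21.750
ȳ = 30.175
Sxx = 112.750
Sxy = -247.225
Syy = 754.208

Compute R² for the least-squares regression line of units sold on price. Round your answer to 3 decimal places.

0.719

R² = Sxy²/(Sxx·Syy) = (-247.225)²/(112.75·754.208) = 0.718749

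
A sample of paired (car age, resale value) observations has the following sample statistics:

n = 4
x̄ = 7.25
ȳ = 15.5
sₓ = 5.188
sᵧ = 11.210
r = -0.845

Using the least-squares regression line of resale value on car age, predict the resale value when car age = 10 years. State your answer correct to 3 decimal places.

10.479

b = r · sᵧ/sₓ = -0.845 · 11.21/5.188 = -1.825838
a = ȳ − b·x̄ = 15.5 − (-1.825838)·7.25 = 28.737329
ŷ(10) = a + b·10 = 28.737329 + (-1.825838)·10 = 10.478944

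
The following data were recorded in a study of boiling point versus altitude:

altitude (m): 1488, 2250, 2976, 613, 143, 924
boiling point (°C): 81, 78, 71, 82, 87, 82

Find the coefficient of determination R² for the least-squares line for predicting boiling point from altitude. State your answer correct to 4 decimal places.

n = 6, Σx = 8394, Σy = 481, Σxy = 645799, Σx² = 17383214, Σy² = 38703
Sxx = Σx² − (Σx)²/n = 17383214 − 11743206 = 5640008
Sxy = Σxy − (Σx)(Σy)/n = 645799 − 672919 = -27120
Syy = Σy² − (Σy)²/n = 38703 − 38560.166667 = 142.833333
R² = Sxy²/(Sxx·Syy) = (-27120)²/(5640008·142.833333) = 0.912999

0.9130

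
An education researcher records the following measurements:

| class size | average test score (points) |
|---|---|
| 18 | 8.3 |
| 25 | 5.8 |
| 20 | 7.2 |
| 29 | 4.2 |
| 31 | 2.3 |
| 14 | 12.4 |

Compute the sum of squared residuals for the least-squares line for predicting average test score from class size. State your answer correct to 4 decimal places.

3.5760

n = 6, Σx = 137, Σy = 40.2, Σxy = 805.1, Σx² = 3347, Σy² = 331.06
Sxx = Σx² − (Σx)²/n = 3347 − 3128.166667 = 218.833333
Sxy = Σxy − (Σx)(Σy)/n = 805.1 − 917.9 = -112.8
Syy = Σy² − (Σy)²/n = 331.06 − 269.34 = 61.72
b = Sxy/Sxx = -112.8/218.833333 = -0.515461
SSE = Syy − b·Sxy = 61.72 − (-0.515461)·(-112.8) = 3.576024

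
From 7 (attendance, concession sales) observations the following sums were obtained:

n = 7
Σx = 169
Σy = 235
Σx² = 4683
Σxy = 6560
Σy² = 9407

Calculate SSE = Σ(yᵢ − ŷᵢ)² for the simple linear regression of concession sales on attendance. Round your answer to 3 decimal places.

Sxx = Σx² − (Σx)²/n = 4683 − 4080.142857 = 602.857143
Sxy = Σxy − (Σx)(Σy)/n = 6560 − 5673.571429 = 886.428571
Syy = Σy² − (Σy)²/n = 9407 − 7889.285714 = 1517.714286
b = Sxy/Sxx = 886.428571/602.857143 = 1.470379
SSE = Syy − b·Sxy = 1517.714286 − 1.470379·886.428571 = 214.328199

214.328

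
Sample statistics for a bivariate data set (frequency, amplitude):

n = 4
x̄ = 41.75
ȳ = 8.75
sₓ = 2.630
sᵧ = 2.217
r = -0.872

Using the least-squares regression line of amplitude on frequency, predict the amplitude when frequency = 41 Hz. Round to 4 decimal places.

9.3013

b = r · sᵧ/sₓ = -0.872 · 2.217/2.63 = -0.735066
a = ȳ − b·x̄ = 8.75 − (-0.735066)·41.75 = 39.439012
ŷ(41) = a + b·41 = 39.439012 + (-0.735066)·41 = 9.301300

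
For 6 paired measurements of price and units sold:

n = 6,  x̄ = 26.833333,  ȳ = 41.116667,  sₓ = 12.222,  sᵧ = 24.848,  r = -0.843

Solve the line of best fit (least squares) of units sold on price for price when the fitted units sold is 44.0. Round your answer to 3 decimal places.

b = r · sᵧ/sₓ = -0.843 · 24.848/12.222 = -1.713865
a = ȳ − b·x̄ = 41.116667 − (-1.713865)·26.833333 = 87.105390
Set a + b·x = 44.0: x = (44.0 − 87.105390) / (-1.713865) = 25.150976

25.151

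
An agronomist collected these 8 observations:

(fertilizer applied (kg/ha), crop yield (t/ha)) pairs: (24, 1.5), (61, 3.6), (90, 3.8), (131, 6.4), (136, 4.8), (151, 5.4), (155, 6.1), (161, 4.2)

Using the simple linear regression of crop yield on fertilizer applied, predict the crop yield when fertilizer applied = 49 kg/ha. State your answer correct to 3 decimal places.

n = 8, Σx = 909, Σy = 35.8, Σxy = 4525.9, Σx² = 120801
Sxx = Σx² − (Σx)²/n = 120801 − 103285.125 = 17515.875
Sxy = Σxy − (Σx)(Σy)/n = 4525.9 − 4067.775 = 458.125
b = Sxy/Sxx = 458.125/17515.875 = 0.026155
a = ȳ − b·x̄ = 4.475 − 0.026155·113.625 = 1.503156
ŷ(49) = a + b·49 = 1.503156 + 0.026155·49 = 2.784743

2.785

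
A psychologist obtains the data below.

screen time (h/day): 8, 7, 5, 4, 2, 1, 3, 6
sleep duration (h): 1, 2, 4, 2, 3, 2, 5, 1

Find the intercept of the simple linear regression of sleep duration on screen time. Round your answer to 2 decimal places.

3.68

n = 8, Σx = 36, Σy = 20, Σxy = 79, Σx² = 204
Sxx = Σx² − (Σx)²/n = 204 − 162 = 42
Sxy = Σxy − (Σx)(Σy)/n = 79 − 90 = -11
b = Sxy/Sxx = -11/42 = -0.261905
a = ȳ − b·x̄ = 2.5 − (-0.261905)·4.5 = 3.678571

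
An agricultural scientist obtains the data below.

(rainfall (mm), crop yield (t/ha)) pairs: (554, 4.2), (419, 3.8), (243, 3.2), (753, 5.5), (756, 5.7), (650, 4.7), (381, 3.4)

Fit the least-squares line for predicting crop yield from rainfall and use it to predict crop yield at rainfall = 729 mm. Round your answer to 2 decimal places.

n = 7, Σx = 3756, Σy = 30.5, Σxy = 17497.7, Σx² = 2247732
Sxx = Σx² − (Σx)²/n = 2247732 − 2015362.285714 = 232369.714286
Sxy = Σxy − (Σx)(Σy)/n = 17497.7 − 16365.428571 = 1132.271429
b = Sxy/Sxx = 1132.271429/232369.714286 = 0.004873
a = ȳ − b·x̄ = 4.357143 − 0.004873·536.571429 = 1.742583
ŷ(729) = a + b·729 = 1.742583 + 0.004873·729 = 5.294792

5.29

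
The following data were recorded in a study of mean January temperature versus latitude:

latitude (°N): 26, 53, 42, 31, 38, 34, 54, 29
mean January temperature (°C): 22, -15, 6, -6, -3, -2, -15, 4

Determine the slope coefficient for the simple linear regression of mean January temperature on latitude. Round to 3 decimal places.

n = 8, Σx = 307, Σy = -9, Σxy = -1033, Σx² = 12567
Sxx = Σx² − (Σx)²/n = 12567 − 11781.125 = 785.875
Sxy = Σxy − (Σx)(Σy)/n = -1033 − (-345.375) = -687.625
b = Sxy/Sxx = -687.625/785.875 = -0.874980

-0.875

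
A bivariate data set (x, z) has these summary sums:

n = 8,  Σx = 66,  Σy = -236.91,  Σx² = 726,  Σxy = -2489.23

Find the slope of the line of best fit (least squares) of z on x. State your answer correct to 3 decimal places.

-2.946

Sxx = Σx² − (Σx)²/n = 726 − 544.5 = 181.5
Sxy = Σxy − (Σx)(Σy)/n = -2489.23 − (-1954.5075) = -534.7225
b = Sxy/Sxx = -534.7225/181.5 = -2.946129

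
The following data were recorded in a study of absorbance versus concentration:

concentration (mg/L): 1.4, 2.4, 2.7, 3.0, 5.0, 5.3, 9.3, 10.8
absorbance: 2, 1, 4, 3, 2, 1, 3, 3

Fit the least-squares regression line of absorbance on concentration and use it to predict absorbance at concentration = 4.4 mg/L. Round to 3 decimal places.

2.333

n = 8, Σx = 39.9, Σy = 19, Σxy = 100.6, Σx² = 280.23
Sxx = Σx² − (Σx)²/n = 280.23 − 199.00125 = 81.22875
Sxy = Σxy − (Σx)(Σy)/n = 100.6 − 94.7625 = 5.8375
b = Sxy/Sxx = 5.8375/81.22875 = 0.071865
a = ȳ − b·x̄ = 2.375 − 0.071865·4.9875 = 2.016574
ŷ(4.4) = a + b·4.4 = 2.016574 + 0.071865·4.4 = 2.332779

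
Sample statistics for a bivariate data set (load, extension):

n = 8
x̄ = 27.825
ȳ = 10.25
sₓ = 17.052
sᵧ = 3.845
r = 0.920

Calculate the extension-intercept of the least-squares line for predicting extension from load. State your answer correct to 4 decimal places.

4.4778

b = r · sᵧ/sₓ = 0.92 · 3.845/17.052 = 0.207448
a = ȳ − b·x̄ = 10.25 − 0.207448·27.825 = 4.477765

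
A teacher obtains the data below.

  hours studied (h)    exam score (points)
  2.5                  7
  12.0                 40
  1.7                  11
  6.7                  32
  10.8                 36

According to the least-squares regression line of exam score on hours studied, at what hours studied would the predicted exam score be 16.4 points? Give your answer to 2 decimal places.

3.89

n = 5, Σx = 33.7, Σy = 126, Σxy = 1119.4, Σx² = 314.67
Sxx = Σx² − (Σx)²/n = 314.67 − 227.138 = 87.532
Sxy = Σxy − (Σx)(Σy)/n = 1119.4 − 849.24 = 270.16
b = Sxy/Sxx = 270.16/87.532 = 3.086414
a = ȳ − b·x̄ = 25.2 − 3.086414·6.74 = 4.397569
Set a + b·x = 16.4: x = (16.4 − 4.397569) / 3.086414 = 3.888795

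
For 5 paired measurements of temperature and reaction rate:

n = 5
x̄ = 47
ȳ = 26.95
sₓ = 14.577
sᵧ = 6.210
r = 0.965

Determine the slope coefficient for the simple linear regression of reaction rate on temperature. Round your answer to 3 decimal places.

b = r · sᵧ/sₓ = 0.965 · 6.21/14.577 = 0.411103

0.411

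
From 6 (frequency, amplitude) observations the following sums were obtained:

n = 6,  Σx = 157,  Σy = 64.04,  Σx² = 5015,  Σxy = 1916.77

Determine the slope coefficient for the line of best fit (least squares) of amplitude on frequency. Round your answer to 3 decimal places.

0.266

Sxx = Σx² − (Σx)²/n = 5015 − 4108.166667 = 906.833333
Sxy = Σxy − (Σx)(Σy)/n = 1916.77 − 1675.713333 = 241.056667
b = Sxy/Sxx = 241.056667/906.833333 = 0.265822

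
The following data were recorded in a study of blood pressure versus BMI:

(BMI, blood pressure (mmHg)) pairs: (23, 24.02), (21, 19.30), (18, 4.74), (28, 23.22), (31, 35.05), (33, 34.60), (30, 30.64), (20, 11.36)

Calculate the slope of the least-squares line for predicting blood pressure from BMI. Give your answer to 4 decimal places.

1.7844

n = 8, Σx = 204, Σy = 182.93, Σxy = 5067.99, Σx² = 5428
Sxx = Σx² − (Σx)²/n = 5428 − 5202 = 226
Sxy = Σxy − (Σx)(Σy)/n = 5067.99 − 4664.715 = 403.275
b = Sxy/Sxx = 403.275/226 = 1.784403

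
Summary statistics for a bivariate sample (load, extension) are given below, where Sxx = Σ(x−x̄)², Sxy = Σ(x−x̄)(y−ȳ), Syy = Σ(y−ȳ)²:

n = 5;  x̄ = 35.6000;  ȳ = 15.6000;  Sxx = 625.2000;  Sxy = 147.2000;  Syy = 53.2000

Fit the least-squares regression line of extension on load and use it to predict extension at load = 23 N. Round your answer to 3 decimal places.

b = Sxy/Sxx = 147.2/625.2 = 0.235445
a = ȳ − b·x̄ = 15.6 − 0.235445·35.6 = 7.218170
ŷ(23) = a + b·23 = 7.218170 + 0.235445·23 = 12.633397

12.633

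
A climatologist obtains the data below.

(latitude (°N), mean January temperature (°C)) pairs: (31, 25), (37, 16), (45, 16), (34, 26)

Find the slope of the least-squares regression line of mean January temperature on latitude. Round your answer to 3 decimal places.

n = 4, Σx = 147, Σy = 83, Σxy = 2971, Σx² = 5511
Sxx = Σx² − (Σx)²/n = 5511 − 5402.25 = 108.75
Sxy = Σxy − (Σx)(Σy)/n = 2971 − 3050.25 = -79.25
b = Sxy/Sxx = -79.25/108.75 = -0.728736

-0.729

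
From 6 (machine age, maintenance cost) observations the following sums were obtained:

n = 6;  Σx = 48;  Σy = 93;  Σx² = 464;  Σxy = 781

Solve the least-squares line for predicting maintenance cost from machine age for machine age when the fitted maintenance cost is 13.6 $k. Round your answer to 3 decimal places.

Sxx = Σx² − (Σx)²/n = 464 − 384 = 80
Sxy = Σxy − (Σx)(Σy)/n = 781 − 744 = 37
b = Sxy/Sxx = 37/80 = 0.4625
a = ȳ − b·x̄ = 15.5 − 0.4625·8 = 11.8
Set a + b·x = 13.6: x = (13.6 − 11.8) / 0.4625 = 3.891892

3.892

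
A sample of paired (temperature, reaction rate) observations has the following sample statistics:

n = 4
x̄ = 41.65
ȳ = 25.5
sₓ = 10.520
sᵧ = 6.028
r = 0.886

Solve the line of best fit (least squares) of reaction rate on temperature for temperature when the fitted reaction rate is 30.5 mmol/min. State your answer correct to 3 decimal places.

b = r · sᵧ/sₓ = 0.886 · 6.028/10.52 = 0.507681
a = ȳ − b·x̄ = 25.5 − 0.507681·41.65 = 4.355071
Set a + b·x = 30.5: x = (30.5 − 4.355071) / 0.507681 = 51.498697

51.499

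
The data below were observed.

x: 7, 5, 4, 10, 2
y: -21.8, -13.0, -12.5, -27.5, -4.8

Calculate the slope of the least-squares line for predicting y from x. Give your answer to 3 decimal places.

n = 5, Σx = 28, Σy = -79.6, Σxy = -552.2, Σx² = 194
Sxx = Σx² − (Σx)²/n = 194 − 156.8 = 37.2
Sxy = Σxy − (Σx)(Σy)/n = -552.2 − (-445.76) = -106.44
b = Sxy/Sxx = -106.44/37.2 = -2.861290

-2.861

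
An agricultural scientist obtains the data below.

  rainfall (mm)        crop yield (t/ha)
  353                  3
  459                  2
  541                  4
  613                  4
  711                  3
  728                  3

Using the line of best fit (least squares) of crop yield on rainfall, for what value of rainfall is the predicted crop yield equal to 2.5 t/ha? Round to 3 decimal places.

n = 6, Σx = 3405, Σy = 19, Σxy = 10910, Σx² = 2039245
Sxx = Σx² − (Σx)²/n = 2039245 − 1932337.5 = 106907.5
Sxy = Σxy − (Σx)(Σy)/n = 10910 − 10782.5 = 127.5
b = Sxy/Sxx = 127.5/106907.5 = 0.001193
a = ȳ − b·x̄ = 3.166667 − 0.001193·567.5 = 2.489855
Set a + b·x = 2.5: x = (2.5 − 2.489855) / 0.001193 = 8.506536

8.507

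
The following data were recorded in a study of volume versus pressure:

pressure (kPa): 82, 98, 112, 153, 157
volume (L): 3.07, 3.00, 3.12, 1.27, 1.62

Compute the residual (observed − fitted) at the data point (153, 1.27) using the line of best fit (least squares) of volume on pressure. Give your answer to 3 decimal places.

-0.336

n = 5, Σx = 602, Σy = 12.08, Σxy = 1343.83, Σx² = 76930
Sxx = Σx² − (Σx)²/n = 76930 − 72480.8 = 4449.2
Sxy = Σxy − (Σx)(Σy)/n = 1343.83 − 1454.432 = -110.602
b = Sxy/Sxx = -110.602/4449.2 = -0.024859
a = ȳ − b·x̄ = 2.416 − (-0.024859)·120.4 = 5.409006
ŷ(153) = 5.409006 + (-0.024859)·153 = 1.605601
residual = y − ŷ = 1.27 − 1.605601 = -0.335601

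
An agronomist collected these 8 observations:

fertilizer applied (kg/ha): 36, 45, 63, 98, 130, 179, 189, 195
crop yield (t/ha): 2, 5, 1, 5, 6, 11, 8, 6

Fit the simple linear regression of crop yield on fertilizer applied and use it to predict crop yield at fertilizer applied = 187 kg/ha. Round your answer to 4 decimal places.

n = 8, Σx = 935, Σy = 44, Σxy = 6281, Σx² = 139581
Sxx = Σx² − (Σx)²/n = 139581 − 109278.125 = 30302.875
Sxy = Σxy − (Σx)(Σy)/n = 6281 − 5142.5 = 1138.5
b = Sxy/Sxx = 1138.5/30302.875 = 0.037571
a = ȳ − b·x̄ = 5.5 − 0.037571·116.875 = 1.108925
ŷ(187) = a + b·187 = 1.108925 + 0.037571·187 = 8.134645

8.1346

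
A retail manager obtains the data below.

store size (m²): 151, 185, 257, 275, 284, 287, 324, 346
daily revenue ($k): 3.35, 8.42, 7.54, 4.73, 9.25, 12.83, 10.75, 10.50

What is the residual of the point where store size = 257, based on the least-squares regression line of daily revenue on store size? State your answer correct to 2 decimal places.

n = 8, Σx = 2109, Σy = 67.37, Σxy = 18727.29, Σx² = 586417
Sxx = Σx² − (Σx)²/n = 586417 − 555985.125 = 30431.875
Sxy = Σxy − (Σx)(Σy)/n = 18727.29 − 17760.41625 = 966.87375
b = Sxy/Sxx = 966.87375/30431.875 = 0.031772
a = ȳ − b·x̄ = 8.42125 − 0.031772·263.625 = 0.045424
ŷ(257) = 0.045424 + 0.031772·257 = 8.210762
residual = y − ŷ = 7.54 − 8.210762 = -0.670762

-0.67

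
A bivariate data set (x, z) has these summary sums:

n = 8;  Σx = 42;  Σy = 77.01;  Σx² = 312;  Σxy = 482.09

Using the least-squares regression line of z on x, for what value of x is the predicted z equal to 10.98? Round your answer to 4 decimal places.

Sxx = Σx² − (Σx)²/n = 312 − 220.5 = 91.5
Sxy = Σxy − (Σx)(Σy)/n = 482.09 − 404.3025 = 77.7875
b = Sxy/Sxx = 77.7875/91.5 = 0.850137
a = ȳ − b·x̄ = 9.62625 − 0.850137·5.25 = 5.163033
Set a + b·x = 10.98: x = (10.98 − 5.163033) / 0.850137 = 6.842391

6.8424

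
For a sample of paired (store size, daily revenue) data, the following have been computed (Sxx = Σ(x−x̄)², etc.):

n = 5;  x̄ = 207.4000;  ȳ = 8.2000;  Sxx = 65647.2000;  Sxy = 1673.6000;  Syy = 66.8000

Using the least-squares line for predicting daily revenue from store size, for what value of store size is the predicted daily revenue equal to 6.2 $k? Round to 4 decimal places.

b = Sxy/Sxx = 1673.6/65647.2 = 0.025494
a = ȳ − b·x̄ = 8.2 − 0.025494·207.4 = 2.912575
Set a + b·x = 6.2: x = (6.2 − 2.912575) / 0.025494 = 128.949713

128.9497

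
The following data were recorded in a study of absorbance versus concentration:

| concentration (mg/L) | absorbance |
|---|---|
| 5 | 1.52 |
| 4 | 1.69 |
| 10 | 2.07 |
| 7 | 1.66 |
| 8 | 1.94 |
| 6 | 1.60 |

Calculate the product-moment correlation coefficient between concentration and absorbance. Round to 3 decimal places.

n = 6, Σx = 40, Σy = 10.48, Σxy = 71.8, Σx² = 290, Σy² = 18.5306
Sxx = Σx² − (Σx)²/n = 290 − 266.666667 = 23.333333
Sxy = Σxy − (Σx)(Σy)/n = 71.8 − 69.866667 = 1.933333
Syy = Σy² − (Σy)²/n = 18.5306 − 18.305067 = 0.225533
r = Sxy/√(Sxx·Syy) = 1.933333/√(5.262444) = 1.933333/2.294002 = 0.842778

0.843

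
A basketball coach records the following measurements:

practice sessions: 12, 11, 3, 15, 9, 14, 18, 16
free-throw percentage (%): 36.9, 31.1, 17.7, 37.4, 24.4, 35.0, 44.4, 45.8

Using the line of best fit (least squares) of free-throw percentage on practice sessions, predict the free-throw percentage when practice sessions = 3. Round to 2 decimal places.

16.24

n = 8, Σx = 98, Σy = 272.7, Σxy = 3640.6, Σx² = 1356
Sxx = Σx² − (Σx)²/n = 1356 − 1200.5 = 155.5
Sxy = Σxy − (Σx)(Σy)/n = 3640.6 − 3340.575 = 300.025
b = Sxy/Sxx = 300.025/155.5 = 1.929421
a = ȳ − b·x̄ = 34.0875 − 1.929421·12.25 = 10.452090
ŷ(3) = a + b·3 = 10.452090 + 1.929421·3 = 16.240354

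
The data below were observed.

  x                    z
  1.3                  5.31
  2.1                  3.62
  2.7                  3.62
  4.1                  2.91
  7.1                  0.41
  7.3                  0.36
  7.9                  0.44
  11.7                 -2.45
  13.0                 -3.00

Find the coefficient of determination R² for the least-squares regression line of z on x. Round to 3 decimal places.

0.985

n = 9, Σx = 57.2, Σy = 11.22, Σxy = -22.44, Σx² = 502.2, Σy² = 78.3668
Sxx = Σx² − (Σx)²/n = 502.2 − 363.537778 = 138.662222
Sxy = Σxy − (Σx)(Σy)/n = -22.44 − 71.309333 = -93.749333
Syy = Σy² − (Σy)²/n = 78.3668 − 13.9876 = 64.3792
R² = Sxy²/(Sxx·Syy) = (-93.749333)²/(138.662222·64.3792) = 0.984538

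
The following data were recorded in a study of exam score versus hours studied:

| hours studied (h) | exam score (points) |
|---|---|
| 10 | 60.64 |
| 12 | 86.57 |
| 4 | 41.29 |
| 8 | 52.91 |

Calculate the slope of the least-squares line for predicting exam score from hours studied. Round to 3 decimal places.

5.191

n = 4, Σx = 34, Σy = 241.41, Σxy = 2233.68, Σx² = 324
Sxx = Σx² − (Σx)²/n = 324 − 289 = 35
Sxy = Σxy − (Σx)(Σy)/n = 2233.68 − 2051.985 = 181.695
b = Sxy/Sxx = 181.695/35 = 5.191286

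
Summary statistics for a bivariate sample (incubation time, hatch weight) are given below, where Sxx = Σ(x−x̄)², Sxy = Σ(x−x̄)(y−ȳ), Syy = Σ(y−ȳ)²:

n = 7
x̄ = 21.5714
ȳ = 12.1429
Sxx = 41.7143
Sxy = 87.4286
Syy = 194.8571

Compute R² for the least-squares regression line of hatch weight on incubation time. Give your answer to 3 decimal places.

0.940

R² = Sxy²/(Sxx·Syy) = (87.4286)²/(41.7143·194.8571) = 0.940385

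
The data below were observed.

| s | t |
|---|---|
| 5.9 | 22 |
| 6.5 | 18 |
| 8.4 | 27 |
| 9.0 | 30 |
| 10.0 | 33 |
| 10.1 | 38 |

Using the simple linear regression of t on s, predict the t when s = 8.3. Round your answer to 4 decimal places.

n = 6, Σx = 49.9, Σy = 168, Σxy = 1457.4, Σx² = 430.63
Sxx = Σx² − (Σx)²/n = 430.63 − 415.001667 = 15.628333
Sxy = Σxy − (Σx)(Σy)/n = 1457.4 − 1397.2 = 60.2
b = Sxy/Sxx = 60.2/15.628333 = 3.851978
a = ȳ − b·x̄ = 28 − 3.851978·8.316667 = -4.035619
ŷ(8.3) = a + b·8.3 = -4.035619 + 3.851978·8.3 = 27.935800

27.9358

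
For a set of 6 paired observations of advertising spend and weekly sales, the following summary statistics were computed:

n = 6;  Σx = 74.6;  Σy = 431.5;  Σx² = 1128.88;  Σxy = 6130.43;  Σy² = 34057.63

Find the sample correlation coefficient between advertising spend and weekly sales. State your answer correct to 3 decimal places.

0.981

Sxx = Σx² − (Σx)²/n = 1128.88 − 927.526667 = 201.353333
Sxy = Σxy − (Σx)(Σy)/n = 6130.43 − 5364.983333 = 765.446667
Syy = Σy² − (Σy)²/n = 34057.63 − 31032.041667 = 3025.588333
r = Sxy/√(Sxx·Syy) = 765.446667/√(609212.296211) = 765.446667/780.520529 = 0.980687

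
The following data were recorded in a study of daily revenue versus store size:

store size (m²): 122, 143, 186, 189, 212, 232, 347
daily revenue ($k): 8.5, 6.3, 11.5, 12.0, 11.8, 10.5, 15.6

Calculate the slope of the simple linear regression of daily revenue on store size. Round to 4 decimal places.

n = 7, Σx = 1431, Σy = 76.2, Σxy = 16695.7, Σx² = 324827
Sxx = Σx² − (Σx)²/n = 324827 − 292537.285714 = 32289.714286
Sxy = Σxy − (Σx)(Σy)/n = 16695.7 − 15577.457143 = 1118.242857
b = Sxy/Sxx = 1118.242857/32289.714286 = 0.034632

0.0346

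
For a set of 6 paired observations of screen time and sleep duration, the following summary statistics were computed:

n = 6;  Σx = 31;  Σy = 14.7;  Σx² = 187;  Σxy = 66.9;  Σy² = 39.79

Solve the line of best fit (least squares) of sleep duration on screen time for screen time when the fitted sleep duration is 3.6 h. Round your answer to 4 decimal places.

1.7569

Sxx = Σx² − (Σx)²/n = 187 − 160.166667 = 26.833333
Sxy = Σxy − (Σx)(Σy)/n = 66.9 − 75.95 = -9.05
b = Sxy/Sxx = -9.05/26.833333 = -0.337267
a = ȳ − b·x̄ = 2.45 − (-0.337267)·5.166667 = 4.192547
Set a + b·x = 3.6: x = (3.6 − 4.192547) / (-0.337267) = 1.756906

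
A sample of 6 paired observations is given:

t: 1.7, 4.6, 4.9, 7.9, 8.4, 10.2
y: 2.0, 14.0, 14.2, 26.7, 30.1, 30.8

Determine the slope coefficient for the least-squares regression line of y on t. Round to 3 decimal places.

n = 6, Σx = 37.7, Σy = 117.8, Σxy = 915.31, Σx² = 285.07
Sxx = Σx² − (Σx)²/n = 285.07 − 236.881667 = 48.188333
Sxy = Σxy − (Σx)(Σy)/n = 915.31 − 740.176667 = 175.133333
b = Sxy/Sxx = 175.133333/48.188333 = 3.634351

3.634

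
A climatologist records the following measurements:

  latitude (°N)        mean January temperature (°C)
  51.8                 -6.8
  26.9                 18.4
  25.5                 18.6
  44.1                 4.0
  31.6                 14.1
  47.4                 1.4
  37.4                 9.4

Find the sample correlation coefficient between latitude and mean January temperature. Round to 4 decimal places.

-0.9886

n = 7, Σx = 264.7, Σy = 59.1, Σxy = 1656.9, Σx² = 10645.99, Σy² = 1035.89
Sxx = Σx² − (Σx)²/n = 10645.99 − 10009.441429 = 636.548571
Sxy = Σxy − (Σx)(Σy)/n = 1656.9 − 2234.824286 = -577.924286
Syy = Σy² − (Σy)²/n = 1035.89 − 498.972857 = 536.917143
r = Sxy/√(Sxx·Syy) = -577.924286/√(341773.840261) = -577.924286/584.614266 = -0.988557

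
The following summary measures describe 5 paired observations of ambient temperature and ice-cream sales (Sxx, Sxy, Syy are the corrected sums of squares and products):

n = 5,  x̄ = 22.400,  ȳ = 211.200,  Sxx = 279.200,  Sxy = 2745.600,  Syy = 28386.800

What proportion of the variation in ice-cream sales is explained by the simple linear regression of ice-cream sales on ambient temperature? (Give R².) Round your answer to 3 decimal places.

0.951

R² = Sxy²/(Sxx·Syy) = (2745.6)²/(279.2·28386.8) = 0.951136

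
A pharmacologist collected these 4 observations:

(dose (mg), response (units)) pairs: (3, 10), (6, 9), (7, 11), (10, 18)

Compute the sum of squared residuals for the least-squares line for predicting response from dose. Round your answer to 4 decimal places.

16.3600

n = 4, Σx = 26, Σy = 48, Σxy = 341, Σx² = 194, Σy² = 626
Sxx = Σx² − (Σx)²/n = 194 − 169 = 25
Sxy = Σxy − (Σx)(Σy)/n = 341 − 312 = 29
Syy = Σy² − (Σy)²/n = 626 − 576 = 50
b = Sxy/Sxx = 29/25 = 1.16
SSE = Syy − b·Sxy = 50 − 1.16·29 = 16.36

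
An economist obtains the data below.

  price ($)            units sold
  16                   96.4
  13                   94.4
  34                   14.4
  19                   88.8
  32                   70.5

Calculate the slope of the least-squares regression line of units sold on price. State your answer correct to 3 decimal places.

-3.021

n = 5, Σx = 114, Σy = 364.5, Σxy = 7202.4, Σx² = 2966
Sxx = Σx² − (Σx)²/n = 2966 − 2599.2 = 366.8
Sxy = Σxy − (Σx)(Σy)/n = 7202.4 − 8310.6 = -1108.2
b = Sxy/Sxx = -1108.2/366.8 = -3.021265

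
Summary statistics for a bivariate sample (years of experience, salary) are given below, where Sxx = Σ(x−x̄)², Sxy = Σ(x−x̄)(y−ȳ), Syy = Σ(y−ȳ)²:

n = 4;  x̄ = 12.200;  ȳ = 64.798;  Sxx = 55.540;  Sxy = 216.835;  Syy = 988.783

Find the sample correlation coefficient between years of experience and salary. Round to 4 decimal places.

r = Sxy/√(Sxx·Syy) = 216.835/√(54917.00782) = 216.835/234.343781 = 0.925286

0.9253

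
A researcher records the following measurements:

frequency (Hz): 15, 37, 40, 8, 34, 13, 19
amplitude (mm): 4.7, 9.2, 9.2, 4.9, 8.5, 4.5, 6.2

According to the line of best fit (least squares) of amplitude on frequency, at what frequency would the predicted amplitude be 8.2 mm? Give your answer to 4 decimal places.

n = 7, Σx = 166, Σy = 47.2, Σxy = 1283.4, Σx² = 4944
Sxx = Σx² − (Σx)²/n = 4944 − 3936.571429 = 1007.428571
Sxy = Σxy − (Σx)(Σy)/n = 1283.4 − 1119.314286 = 164.085714
b = Sxy/Sxx = 164.085714/1007.428571 = 0.162876
a = ȳ − b·x̄ = 6.742857 − 0.162876·23.714286 = 2.880374
Set a + b·x = 8.2: x = (8.2 − 2.880374) / 0.162876 = 32.660630

32.6606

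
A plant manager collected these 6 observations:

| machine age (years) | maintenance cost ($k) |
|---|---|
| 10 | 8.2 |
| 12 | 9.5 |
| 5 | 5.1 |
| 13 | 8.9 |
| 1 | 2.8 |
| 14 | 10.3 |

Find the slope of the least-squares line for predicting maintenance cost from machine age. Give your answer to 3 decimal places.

0.562

n = 6, Σx = 55, Σy = 44.8, Σxy = 484.2, Σx² = 635
Sxx = Σx² − (Σx)²/n = 635 − 504.166667 = 130.833333
Sxy = Σxy − (Σx)(Σy)/n = 484.2 − 410.666667 = 73.533333
b = Sxy/Sxx = 73.533333/130.833333 = 0.562038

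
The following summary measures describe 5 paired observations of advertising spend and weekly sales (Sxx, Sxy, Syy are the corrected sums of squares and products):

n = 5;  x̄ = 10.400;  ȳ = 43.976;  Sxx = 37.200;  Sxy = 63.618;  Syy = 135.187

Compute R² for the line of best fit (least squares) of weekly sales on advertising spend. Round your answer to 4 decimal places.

0.8048

R² = Sxy²/(Sxx·Syy) = (63.618)²/(37.2·135.187) = 0.804789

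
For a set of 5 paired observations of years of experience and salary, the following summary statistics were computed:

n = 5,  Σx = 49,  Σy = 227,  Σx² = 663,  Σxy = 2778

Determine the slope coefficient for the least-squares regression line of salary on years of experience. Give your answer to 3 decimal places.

3.027

Sxx = Σx² − (Σx)²/n = 663 − 480.2 = 182.8
Sxy = Σxy − (Σx)(Σy)/n = 2778 − 2224.6 = 553.4
b = Sxy/Sxx = 553.4/182.8 = 3.027352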